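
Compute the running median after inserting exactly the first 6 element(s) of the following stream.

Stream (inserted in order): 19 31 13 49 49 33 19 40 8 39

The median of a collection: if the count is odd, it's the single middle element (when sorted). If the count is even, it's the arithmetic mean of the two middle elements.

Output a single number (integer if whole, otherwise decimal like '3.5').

Step 1: insert 19 -> lo=[19] (size 1, max 19) hi=[] (size 0) -> median=19
Step 2: insert 31 -> lo=[19] (size 1, max 19) hi=[31] (size 1, min 31) -> median=25
Step 3: insert 13 -> lo=[13, 19] (size 2, max 19) hi=[31] (size 1, min 31) -> median=19
Step 4: insert 49 -> lo=[13, 19] (size 2, max 19) hi=[31, 49] (size 2, min 31) -> median=25
Step 5: insert 49 -> lo=[13, 19, 31] (size 3, max 31) hi=[49, 49] (size 2, min 49) -> median=31
Step 6: insert 33 -> lo=[13, 19, 31] (size 3, max 31) hi=[33, 49, 49] (size 3, min 33) -> median=32

Answer: 32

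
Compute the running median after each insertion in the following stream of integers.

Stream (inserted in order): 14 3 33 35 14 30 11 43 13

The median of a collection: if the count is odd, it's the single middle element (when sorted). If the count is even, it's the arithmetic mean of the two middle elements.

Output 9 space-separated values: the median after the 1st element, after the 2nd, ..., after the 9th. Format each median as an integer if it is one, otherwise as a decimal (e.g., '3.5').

Step 1: insert 14 -> lo=[14] (size 1, max 14) hi=[] (size 0) -> median=14
Step 2: insert 3 -> lo=[3] (size 1, max 3) hi=[14] (size 1, min 14) -> median=8.5
Step 3: insert 33 -> lo=[3, 14] (size 2, max 14) hi=[33] (size 1, min 33) -> median=14
Step 4: insert 35 -> lo=[3, 14] (size 2, max 14) hi=[33, 35] (size 2, min 33) -> median=23.5
Step 5: insert 14 -> lo=[3, 14, 14] (size 3, max 14) hi=[33, 35] (size 2, min 33) -> median=14
Step 6: insert 30 -> lo=[3, 14, 14] (size 3, max 14) hi=[30, 33, 35] (size 3, min 30) -> median=22
Step 7: insert 11 -> lo=[3, 11, 14, 14] (size 4, max 14) hi=[30, 33, 35] (size 3, min 30) -> median=14
Step 8: insert 43 -> lo=[3, 11, 14, 14] (size 4, max 14) hi=[30, 33, 35, 43] (size 4, min 30) -> median=22
Step 9: insert 13 -> lo=[3, 11, 13, 14, 14] (size 5, max 14) hi=[30, 33, 35, 43] (size 4, min 30) -> median=14

Answer: 14 8.5 14 23.5 14 22 14 22 14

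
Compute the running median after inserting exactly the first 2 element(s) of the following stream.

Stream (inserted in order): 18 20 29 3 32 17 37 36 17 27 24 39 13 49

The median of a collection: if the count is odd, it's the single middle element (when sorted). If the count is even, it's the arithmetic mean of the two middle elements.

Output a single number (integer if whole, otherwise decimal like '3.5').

Step 1: insert 18 -> lo=[18] (size 1, max 18) hi=[] (size 0) -> median=18
Step 2: insert 20 -> lo=[18] (size 1, max 18) hi=[20] (size 1, min 20) -> median=19

Answer: 19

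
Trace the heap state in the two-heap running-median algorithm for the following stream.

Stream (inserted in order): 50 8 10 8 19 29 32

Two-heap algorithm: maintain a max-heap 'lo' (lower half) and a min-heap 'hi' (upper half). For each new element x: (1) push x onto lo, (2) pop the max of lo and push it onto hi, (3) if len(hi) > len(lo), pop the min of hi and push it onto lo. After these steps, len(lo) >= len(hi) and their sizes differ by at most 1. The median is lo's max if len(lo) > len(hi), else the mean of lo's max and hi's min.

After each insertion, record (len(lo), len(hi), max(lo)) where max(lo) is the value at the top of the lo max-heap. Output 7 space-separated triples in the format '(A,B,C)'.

Answer: (1,0,50) (1,1,8) (2,1,10) (2,2,8) (3,2,10) (3,3,10) (4,3,19)

Derivation:
Step 1: insert 50 -> lo=[50] hi=[] -> (len(lo)=1, len(hi)=0, max(lo)=50)
Step 2: insert 8 -> lo=[8] hi=[50] -> (len(lo)=1, len(hi)=1, max(lo)=8)
Step 3: insert 10 -> lo=[8, 10] hi=[50] -> (len(lo)=2, len(hi)=1, max(lo)=10)
Step 4: insert 8 -> lo=[8, 8] hi=[10, 50] -> (len(lo)=2, len(hi)=2, max(lo)=8)
Step 5: insert 19 -> lo=[8, 8, 10] hi=[19, 50] -> (len(lo)=3, len(hi)=2, max(lo)=10)
Step 6: insert 29 -> lo=[8, 8, 10] hi=[19, 29, 50] -> (len(lo)=3, len(hi)=3, max(lo)=10)
Step 7: insert 32 -> lo=[8, 8, 10, 19] hi=[29, 32, 50] -> (len(lo)=4, len(hi)=3, max(lo)=19)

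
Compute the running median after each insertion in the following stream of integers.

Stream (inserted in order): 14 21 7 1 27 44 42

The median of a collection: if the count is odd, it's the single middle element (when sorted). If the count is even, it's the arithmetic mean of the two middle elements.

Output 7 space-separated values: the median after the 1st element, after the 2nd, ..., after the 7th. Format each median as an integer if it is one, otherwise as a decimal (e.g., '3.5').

Answer: 14 17.5 14 10.5 14 17.5 21

Derivation:
Step 1: insert 14 -> lo=[14] (size 1, max 14) hi=[] (size 0) -> median=14
Step 2: insert 21 -> lo=[14] (size 1, max 14) hi=[21] (size 1, min 21) -> median=17.5
Step 3: insert 7 -> lo=[7, 14] (size 2, max 14) hi=[21] (size 1, min 21) -> median=14
Step 4: insert 1 -> lo=[1, 7] (size 2, max 7) hi=[14, 21] (size 2, min 14) -> median=10.5
Step 5: insert 27 -> lo=[1, 7, 14] (size 3, max 14) hi=[21, 27] (size 2, min 21) -> median=14
Step 6: insert 44 -> lo=[1, 7, 14] (size 3, max 14) hi=[21, 27, 44] (size 3, min 21) -> median=17.5
Step 7: insert 42 -> lo=[1, 7, 14, 21] (size 4, max 21) hi=[27, 42, 44] (size 3, min 27) -> median=21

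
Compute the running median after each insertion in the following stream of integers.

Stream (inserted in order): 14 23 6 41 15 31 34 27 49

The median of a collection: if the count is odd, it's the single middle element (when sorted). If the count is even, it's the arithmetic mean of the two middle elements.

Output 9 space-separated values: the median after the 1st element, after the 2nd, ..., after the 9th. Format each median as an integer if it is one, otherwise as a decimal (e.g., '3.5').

Step 1: insert 14 -> lo=[14] (size 1, max 14) hi=[] (size 0) -> median=14
Step 2: insert 23 -> lo=[14] (size 1, max 14) hi=[23] (size 1, min 23) -> median=18.5
Step 3: insert 6 -> lo=[6, 14] (size 2, max 14) hi=[23] (size 1, min 23) -> median=14
Step 4: insert 41 -> lo=[6, 14] (size 2, max 14) hi=[23, 41] (size 2, min 23) -> median=18.5
Step 5: insert 15 -> lo=[6, 14, 15] (size 3, max 15) hi=[23, 41] (size 2, min 23) -> median=15
Step 6: insert 31 -> lo=[6, 14, 15] (size 3, max 15) hi=[23, 31, 41] (size 3, min 23) -> median=19
Step 7: insert 34 -> lo=[6, 14, 15, 23] (size 4, max 23) hi=[31, 34, 41] (size 3, min 31) -> median=23
Step 8: insert 27 -> lo=[6, 14, 15, 23] (size 4, max 23) hi=[27, 31, 34, 41] (size 4, min 27) -> median=25
Step 9: insert 49 -> lo=[6, 14, 15, 23, 27] (size 5, max 27) hi=[31, 34, 41, 49] (size 4, min 31) -> median=27

Answer: 14 18.5 14 18.5 15 19 23 25 27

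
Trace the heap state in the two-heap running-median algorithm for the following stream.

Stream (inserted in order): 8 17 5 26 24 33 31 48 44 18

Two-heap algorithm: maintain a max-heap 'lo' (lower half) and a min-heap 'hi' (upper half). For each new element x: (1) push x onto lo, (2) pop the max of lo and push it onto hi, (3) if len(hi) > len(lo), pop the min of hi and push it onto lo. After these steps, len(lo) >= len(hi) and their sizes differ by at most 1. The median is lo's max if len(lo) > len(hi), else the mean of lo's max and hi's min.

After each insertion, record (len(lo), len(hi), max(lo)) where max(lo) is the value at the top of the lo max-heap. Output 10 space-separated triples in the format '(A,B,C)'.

Step 1: insert 8 -> lo=[8] hi=[] -> (len(lo)=1, len(hi)=0, max(lo)=8)
Step 2: insert 17 -> lo=[8] hi=[17] -> (len(lo)=1, len(hi)=1, max(lo)=8)
Step 3: insert 5 -> lo=[5, 8] hi=[17] -> (len(lo)=2, len(hi)=1, max(lo)=8)
Step 4: insert 26 -> lo=[5, 8] hi=[17, 26] -> (len(lo)=2, len(hi)=2, max(lo)=8)
Step 5: insert 24 -> lo=[5, 8, 17] hi=[24, 26] -> (len(lo)=3, len(hi)=2, max(lo)=17)
Step 6: insert 33 -> lo=[5, 8, 17] hi=[24, 26, 33] -> (len(lo)=3, len(hi)=3, max(lo)=17)
Step 7: insert 31 -> lo=[5, 8, 17, 24] hi=[26, 31, 33] -> (len(lo)=4, len(hi)=3, max(lo)=24)
Step 8: insert 48 -> lo=[5, 8, 17, 24] hi=[26, 31, 33, 48] -> (len(lo)=4, len(hi)=4, max(lo)=24)
Step 9: insert 44 -> lo=[5, 8, 17, 24, 26] hi=[31, 33, 44, 48] -> (len(lo)=5, len(hi)=4, max(lo)=26)
Step 10: insert 18 -> lo=[5, 8, 17, 18, 24] hi=[26, 31, 33, 44, 48] -> (len(lo)=5, len(hi)=5, max(lo)=24)

Answer: (1,0,8) (1,1,8) (2,1,8) (2,2,8) (3,2,17) (3,3,17) (4,3,24) (4,4,24) (5,4,26) (5,5,24)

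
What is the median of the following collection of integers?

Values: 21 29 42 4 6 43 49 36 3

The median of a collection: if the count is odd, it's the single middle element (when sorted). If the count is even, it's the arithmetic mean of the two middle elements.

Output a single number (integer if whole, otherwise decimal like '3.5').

Answer: 29

Derivation:
Step 1: insert 21 -> lo=[21] (size 1, max 21) hi=[] (size 0) -> median=21
Step 2: insert 29 -> lo=[21] (size 1, max 21) hi=[29] (size 1, min 29) -> median=25
Step 3: insert 42 -> lo=[21, 29] (size 2, max 29) hi=[42] (size 1, min 42) -> median=29
Step 4: insert 4 -> lo=[4, 21] (size 2, max 21) hi=[29, 42] (size 2, min 29) -> median=25
Step 5: insert 6 -> lo=[4, 6, 21] (size 3, max 21) hi=[29, 42] (size 2, min 29) -> median=21
Step 6: insert 43 -> lo=[4, 6, 21] (size 3, max 21) hi=[29, 42, 43] (size 3, min 29) -> median=25
Step 7: insert 49 -> lo=[4, 6, 21, 29] (size 4, max 29) hi=[42, 43, 49] (size 3, min 42) -> median=29
Step 8: insert 36 -> lo=[4, 6, 21, 29] (size 4, max 29) hi=[36, 42, 43, 49] (size 4, min 36) -> median=32.5
Step 9: insert 3 -> lo=[3, 4, 6, 21, 29] (size 5, max 29) hi=[36, 42, 43, 49] (size 4, min 36) -> median=29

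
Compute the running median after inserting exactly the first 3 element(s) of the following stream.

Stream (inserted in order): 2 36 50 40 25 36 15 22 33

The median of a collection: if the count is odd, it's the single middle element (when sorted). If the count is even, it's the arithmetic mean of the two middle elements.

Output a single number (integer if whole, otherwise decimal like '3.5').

Answer: 36

Derivation:
Step 1: insert 2 -> lo=[2] (size 1, max 2) hi=[] (size 0) -> median=2
Step 2: insert 36 -> lo=[2] (size 1, max 2) hi=[36] (size 1, min 36) -> median=19
Step 3: insert 50 -> lo=[2, 36] (size 2, max 36) hi=[50] (size 1, min 50) -> median=36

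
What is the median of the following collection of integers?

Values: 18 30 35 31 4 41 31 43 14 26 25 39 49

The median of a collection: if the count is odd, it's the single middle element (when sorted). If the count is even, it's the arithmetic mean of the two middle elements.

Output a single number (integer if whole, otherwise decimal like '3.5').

Answer: 31

Derivation:
Step 1: insert 18 -> lo=[18] (size 1, max 18) hi=[] (size 0) -> median=18
Step 2: insert 30 -> lo=[18] (size 1, max 18) hi=[30] (size 1, min 30) -> median=24
Step 3: insert 35 -> lo=[18, 30] (size 2, max 30) hi=[35] (size 1, min 35) -> median=30
Step 4: insert 31 -> lo=[18, 30] (size 2, max 30) hi=[31, 35] (size 2, min 31) -> median=30.5
Step 5: insert 4 -> lo=[4, 18, 30] (size 3, max 30) hi=[31, 35] (size 2, min 31) -> median=30
Step 6: insert 41 -> lo=[4, 18, 30] (size 3, max 30) hi=[31, 35, 41] (size 3, min 31) -> median=30.5
Step 7: insert 31 -> lo=[4, 18, 30, 31] (size 4, max 31) hi=[31, 35, 41] (size 3, min 31) -> median=31
Step 8: insert 43 -> lo=[4, 18, 30, 31] (size 4, max 31) hi=[31, 35, 41, 43] (size 4, min 31) -> median=31
Step 9: insert 14 -> lo=[4, 14, 18, 30, 31] (size 5, max 31) hi=[31, 35, 41, 43] (size 4, min 31) -> median=31
Step 10: insert 26 -> lo=[4, 14, 18, 26, 30] (size 5, max 30) hi=[31, 31, 35, 41, 43] (size 5, min 31) -> median=30.5
Step 11: insert 25 -> lo=[4, 14, 18, 25, 26, 30] (size 6, max 30) hi=[31, 31, 35, 41, 43] (size 5, min 31) -> median=30
Step 12: insert 39 -> lo=[4, 14, 18, 25, 26, 30] (size 6, max 30) hi=[31, 31, 35, 39, 41, 43] (size 6, min 31) -> median=30.5
Step 13: insert 49 -> lo=[4, 14, 18, 25, 26, 30, 31] (size 7, max 31) hi=[31, 35, 39, 41, 43, 49] (size 6, min 31) -> median=31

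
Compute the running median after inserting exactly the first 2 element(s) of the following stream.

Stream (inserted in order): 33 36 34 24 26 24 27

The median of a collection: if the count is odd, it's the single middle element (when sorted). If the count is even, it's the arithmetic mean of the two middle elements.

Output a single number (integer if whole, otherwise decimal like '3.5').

Answer: 34.5

Derivation:
Step 1: insert 33 -> lo=[33] (size 1, max 33) hi=[] (size 0) -> median=33
Step 2: insert 36 -> lo=[33] (size 1, max 33) hi=[36] (size 1, min 36) -> median=34.5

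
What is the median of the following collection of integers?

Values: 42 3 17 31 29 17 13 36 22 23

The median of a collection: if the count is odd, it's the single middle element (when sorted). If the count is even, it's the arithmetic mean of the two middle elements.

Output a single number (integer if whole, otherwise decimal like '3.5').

Step 1: insert 42 -> lo=[42] (size 1, max 42) hi=[] (size 0) -> median=42
Step 2: insert 3 -> lo=[3] (size 1, max 3) hi=[42] (size 1, min 42) -> median=22.5
Step 3: insert 17 -> lo=[3, 17] (size 2, max 17) hi=[42] (size 1, min 42) -> median=17
Step 4: insert 31 -> lo=[3, 17] (size 2, max 17) hi=[31, 42] (size 2, min 31) -> median=24
Step 5: insert 29 -> lo=[3, 17, 29] (size 3, max 29) hi=[31, 42] (size 2, min 31) -> median=29
Step 6: insert 17 -> lo=[3, 17, 17] (size 3, max 17) hi=[29, 31, 42] (size 3, min 29) -> median=23
Step 7: insert 13 -> lo=[3, 13, 17, 17] (size 4, max 17) hi=[29, 31, 42] (size 3, min 29) -> median=17
Step 8: insert 36 -> lo=[3, 13, 17, 17] (size 4, max 17) hi=[29, 31, 36, 42] (size 4, min 29) -> median=23
Step 9: insert 22 -> lo=[3, 13, 17, 17, 22] (size 5, max 22) hi=[29, 31, 36, 42] (size 4, min 29) -> median=22
Step 10: insert 23 -> lo=[3, 13, 17, 17, 22] (size 5, max 22) hi=[23, 29, 31, 36, 42] (size 5, min 23) -> median=22.5

Answer: 22.5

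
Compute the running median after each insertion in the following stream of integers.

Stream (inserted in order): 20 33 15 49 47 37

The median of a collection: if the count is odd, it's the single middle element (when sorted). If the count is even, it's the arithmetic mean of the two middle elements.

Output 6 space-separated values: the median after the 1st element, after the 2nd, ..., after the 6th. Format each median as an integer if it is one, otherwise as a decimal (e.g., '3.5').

Answer: 20 26.5 20 26.5 33 35

Derivation:
Step 1: insert 20 -> lo=[20] (size 1, max 20) hi=[] (size 0) -> median=20
Step 2: insert 33 -> lo=[20] (size 1, max 20) hi=[33] (size 1, min 33) -> median=26.5
Step 3: insert 15 -> lo=[15, 20] (size 2, max 20) hi=[33] (size 1, min 33) -> median=20
Step 4: insert 49 -> lo=[15, 20] (size 2, max 20) hi=[33, 49] (size 2, min 33) -> median=26.5
Step 5: insert 47 -> lo=[15, 20, 33] (size 3, max 33) hi=[47, 49] (size 2, min 47) -> median=33
Step 6: insert 37 -> lo=[15, 20, 33] (size 3, max 33) hi=[37, 47, 49] (size 3, min 37) -> median=35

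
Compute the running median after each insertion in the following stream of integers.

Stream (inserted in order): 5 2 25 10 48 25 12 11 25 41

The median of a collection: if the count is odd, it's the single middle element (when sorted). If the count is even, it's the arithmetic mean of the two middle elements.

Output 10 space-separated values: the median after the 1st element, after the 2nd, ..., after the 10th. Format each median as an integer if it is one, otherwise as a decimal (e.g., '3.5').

Step 1: insert 5 -> lo=[5] (size 1, max 5) hi=[] (size 0) -> median=5
Step 2: insert 2 -> lo=[2] (size 1, max 2) hi=[5] (size 1, min 5) -> median=3.5
Step 3: insert 25 -> lo=[2, 5] (size 2, max 5) hi=[25] (size 1, min 25) -> median=5
Step 4: insert 10 -> lo=[2, 5] (size 2, max 5) hi=[10, 25] (size 2, min 10) -> median=7.5
Step 5: insert 48 -> lo=[2, 5, 10] (size 3, max 10) hi=[25, 48] (size 2, min 25) -> median=10
Step 6: insert 25 -> lo=[2, 5, 10] (size 3, max 10) hi=[25, 25, 48] (size 3, min 25) -> median=17.5
Step 7: insert 12 -> lo=[2, 5, 10, 12] (size 4, max 12) hi=[25, 25, 48] (size 3, min 25) -> median=12
Step 8: insert 11 -> lo=[2, 5, 10, 11] (size 4, max 11) hi=[12, 25, 25, 48] (size 4, min 12) -> median=11.5
Step 9: insert 25 -> lo=[2, 5, 10, 11, 12] (size 5, max 12) hi=[25, 25, 25, 48] (size 4, min 25) -> median=12
Step 10: insert 41 -> lo=[2, 5, 10, 11, 12] (size 5, max 12) hi=[25, 25, 25, 41, 48] (size 5, min 25) -> median=18.5

Answer: 5 3.5 5 7.5 10 17.5 12 11.5 12 18.5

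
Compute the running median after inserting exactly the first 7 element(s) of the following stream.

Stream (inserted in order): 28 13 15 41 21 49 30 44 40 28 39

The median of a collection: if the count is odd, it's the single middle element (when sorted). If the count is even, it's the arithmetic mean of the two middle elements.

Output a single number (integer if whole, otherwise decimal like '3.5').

Step 1: insert 28 -> lo=[28] (size 1, max 28) hi=[] (size 0) -> median=28
Step 2: insert 13 -> lo=[13] (size 1, max 13) hi=[28] (size 1, min 28) -> median=20.5
Step 3: insert 15 -> lo=[13, 15] (size 2, max 15) hi=[28] (size 1, min 28) -> median=15
Step 4: insert 41 -> lo=[13, 15] (size 2, max 15) hi=[28, 41] (size 2, min 28) -> median=21.5
Step 5: insert 21 -> lo=[13, 15, 21] (size 3, max 21) hi=[28, 41] (size 2, min 28) -> median=21
Step 6: insert 49 -> lo=[13, 15, 21] (size 3, max 21) hi=[28, 41, 49] (size 3, min 28) -> median=24.5
Step 7: insert 30 -> lo=[13, 15, 21, 28] (size 4, max 28) hi=[30, 41, 49] (size 3, min 30) -> median=28

Answer: 28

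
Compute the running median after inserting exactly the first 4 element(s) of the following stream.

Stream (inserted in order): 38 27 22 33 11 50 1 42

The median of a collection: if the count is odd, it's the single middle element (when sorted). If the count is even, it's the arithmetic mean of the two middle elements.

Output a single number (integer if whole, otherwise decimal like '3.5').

Step 1: insert 38 -> lo=[38] (size 1, max 38) hi=[] (size 0) -> median=38
Step 2: insert 27 -> lo=[27] (size 1, max 27) hi=[38] (size 1, min 38) -> median=32.5
Step 3: insert 22 -> lo=[22, 27] (size 2, max 27) hi=[38] (size 1, min 38) -> median=27
Step 4: insert 33 -> lo=[22, 27] (size 2, max 27) hi=[33, 38] (size 2, min 33) -> median=30

Answer: 30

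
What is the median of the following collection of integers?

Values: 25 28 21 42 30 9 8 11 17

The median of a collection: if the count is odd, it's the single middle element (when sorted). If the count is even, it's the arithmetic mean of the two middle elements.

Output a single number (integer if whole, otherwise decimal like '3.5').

Step 1: insert 25 -> lo=[25] (size 1, max 25) hi=[] (size 0) -> median=25
Step 2: insert 28 -> lo=[25] (size 1, max 25) hi=[28] (size 1, min 28) -> median=26.5
Step 3: insert 21 -> lo=[21, 25] (size 2, max 25) hi=[28] (size 1, min 28) -> median=25
Step 4: insert 42 -> lo=[21, 25] (size 2, max 25) hi=[28, 42] (size 2, min 28) -> median=26.5
Step 5: insert 30 -> lo=[21, 25, 28] (size 3, max 28) hi=[30, 42] (size 2, min 30) -> median=28
Step 6: insert 9 -> lo=[9, 21, 25] (size 3, max 25) hi=[28, 30, 42] (size 3, min 28) -> median=26.5
Step 7: insert 8 -> lo=[8, 9, 21, 25] (size 4, max 25) hi=[28, 30, 42] (size 3, min 28) -> median=25
Step 8: insert 11 -> lo=[8, 9, 11, 21] (size 4, max 21) hi=[25, 28, 30, 42] (size 4, min 25) -> median=23
Step 9: insert 17 -> lo=[8, 9, 11, 17, 21] (size 5, max 21) hi=[25, 28, 30, 42] (size 4, min 25) -> median=21

Answer: 21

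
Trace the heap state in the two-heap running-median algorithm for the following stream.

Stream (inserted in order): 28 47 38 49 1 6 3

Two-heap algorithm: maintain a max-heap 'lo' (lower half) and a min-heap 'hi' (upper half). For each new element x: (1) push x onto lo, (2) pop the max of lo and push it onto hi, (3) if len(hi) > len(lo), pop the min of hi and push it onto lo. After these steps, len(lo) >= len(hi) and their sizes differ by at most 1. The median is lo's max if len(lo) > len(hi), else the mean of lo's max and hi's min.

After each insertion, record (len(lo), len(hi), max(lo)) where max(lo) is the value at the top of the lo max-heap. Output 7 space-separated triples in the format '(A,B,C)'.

Answer: (1,0,28) (1,1,28) (2,1,38) (2,2,38) (3,2,38) (3,3,28) (4,3,28)

Derivation:
Step 1: insert 28 -> lo=[28] hi=[] -> (len(lo)=1, len(hi)=0, max(lo)=28)
Step 2: insert 47 -> lo=[28] hi=[47] -> (len(lo)=1, len(hi)=1, max(lo)=28)
Step 3: insert 38 -> lo=[28, 38] hi=[47] -> (len(lo)=2, len(hi)=1, max(lo)=38)
Step 4: insert 49 -> lo=[28, 38] hi=[47, 49] -> (len(lo)=2, len(hi)=2, max(lo)=38)
Step 5: insert 1 -> lo=[1, 28, 38] hi=[47, 49] -> (len(lo)=3, len(hi)=2, max(lo)=38)
Step 6: insert 6 -> lo=[1, 6, 28] hi=[38, 47, 49] -> (len(lo)=3, len(hi)=3, max(lo)=28)
Step 7: insert 3 -> lo=[1, 3, 6, 28] hi=[38, 47, 49] -> (len(lo)=4, len(hi)=3, max(lo)=28)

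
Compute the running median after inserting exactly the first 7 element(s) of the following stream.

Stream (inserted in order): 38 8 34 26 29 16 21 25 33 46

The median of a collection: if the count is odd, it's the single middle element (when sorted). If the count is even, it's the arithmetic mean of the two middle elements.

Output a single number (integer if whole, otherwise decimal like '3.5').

Step 1: insert 38 -> lo=[38] (size 1, max 38) hi=[] (size 0) -> median=38
Step 2: insert 8 -> lo=[8] (size 1, max 8) hi=[38] (size 1, min 38) -> median=23
Step 3: insert 34 -> lo=[8, 34] (size 2, max 34) hi=[38] (size 1, min 38) -> median=34
Step 4: insert 26 -> lo=[8, 26] (size 2, max 26) hi=[34, 38] (size 2, min 34) -> median=30
Step 5: insert 29 -> lo=[8, 26, 29] (size 3, max 29) hi=[34, 38] (size 2, min 34) -> median=29
Step 6: insert 16 -> lo=[8, 16, 26] (size 3, max 26) hi=[29, 34, 38] (size 3, min 29) -> median=27.5
Step 7: insert 21 -> lo=[8, 16, 21, 26] (size 4, max 26) hi=[29, 34, 38] (size 3, min 29) -> median=26

Answer: 26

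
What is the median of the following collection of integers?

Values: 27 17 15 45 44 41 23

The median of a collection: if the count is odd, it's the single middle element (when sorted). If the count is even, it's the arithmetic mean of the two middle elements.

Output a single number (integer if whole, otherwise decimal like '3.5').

Step 1: insert 27 -> lo=[27] (size 1, max 27) hi=[] (size 0) -> median=27
Step 2: insert 17 -> lo=[17] (size 1, max 17) hi=[27] (size 1, min 27) -> median=22
Step 3: insert 15 -> lo=[15, 17] (size 2, max 17) hi=[27] (size 1, min 27) -> median=17
Step 4: insert 45 -> lo=[15, 17] (size 2, max 17) hi=[27, 45] (size 2, min 27) -> median=22
Step 5: insert 44 -> lo=[15, 17, 27] (size 3, max 27) hi=[44, 45] (size 2, min 44) -> median=27
Step 6: insert 41 -> lo=[15, 17, 27] (size 3, max 27) hi=[41, 44, 45] (size 3, min 41) -> median=34
Step 7: insert 23 -> lo=[15, 17, 23, 27] (size 4, max 27) hi=[41, 44, 45] (size 3, min 41) -> median=27

Answer: 27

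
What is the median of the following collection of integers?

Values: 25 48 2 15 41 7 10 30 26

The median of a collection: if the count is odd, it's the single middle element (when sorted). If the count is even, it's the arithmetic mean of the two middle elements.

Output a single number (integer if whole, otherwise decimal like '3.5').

Step 1: insert 25 -> lo=[25] (size 1, max 25) hi=[] (size 0) -> median=25
Step 2: insert 48 -> lo=[25] (size 1, max 25) hi=[48] (size 1, min 48) -> median=36.5
Step 3: insert 2 -> lo=[2, 25] (size 2, max 25) hi=[48] (size 1, min 48) -> median=25
Step 4: insert 15 -> lo=[2, 15] (size 2, max 15) hi=[25, 48] (size 2, min 25) -> median=20
Step 5: insert 41 -> lo=[2, 15, 25] (size 3, max 25) hi=[41, 48] (size 2, min 41) -> median=25
Step 6: insert 7 -> lo=[2, 7, 15] (size 3, max 15) hi=[25, 41, 48] (size 3, min 25) -> median=20
Step 7: insert 10 -> lo=[2, 7, 10, 15] (size 4, max 15) hi=[25, 41, 48] (size 3, min 25) -> median=15
Step 8: insert 30 -> lo=[2, 7, 10, 15] (size 4, max 15) hi=[25, 30, 41, 48] (size 4, min 25) -> median=20
Step 9: insert 26 -> lo=[2, 7, 10, 15, 25] (size 5, max 25) hi=[26, 30, 41, 48] (size 4, min 26) -> median=25

Answer: 25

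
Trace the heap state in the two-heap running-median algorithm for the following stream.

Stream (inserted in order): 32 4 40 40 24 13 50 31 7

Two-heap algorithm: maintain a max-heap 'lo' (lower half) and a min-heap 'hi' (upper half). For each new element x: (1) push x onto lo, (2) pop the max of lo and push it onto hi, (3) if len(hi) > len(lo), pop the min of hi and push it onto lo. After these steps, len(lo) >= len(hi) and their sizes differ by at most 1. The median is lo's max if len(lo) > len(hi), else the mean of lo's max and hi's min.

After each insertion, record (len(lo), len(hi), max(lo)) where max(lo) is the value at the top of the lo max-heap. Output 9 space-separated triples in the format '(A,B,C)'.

Answer: (1,0,32) (1,1,4) (2,1,32) (2,2,32) (3,2,32) (3,3,24) (4,3,32) (4,4,31) (5,4,31)

Derivation:
Step 1: insert 32 -> lo=[32] hi=[] -> (len(lo)=1, len(hi)=0, max(lo)=32)
Step 2: insert 4 -> lo=[4] hi=[32] -> (len(lo)=1, len(hi)=1, max(lo)=4)
Step 3: insert 40 -> lo=[4, 32] hi=[40] -> (len(lo)=2, len(hi)=1, max(lo)=32)
Step 4: insert 40 -> lo=[4, 32] hi=[40, 40] -> (len(lo)=2, len(hi)=2, max(lo)=32)
Step 5: insert 24 -> lo=[4, 24, 32] hi=[40, 40] -> (len(lo)=3, len(hi)=2, max(lo)=32)
Step 6: insert 13 -> lo=[4, 13, 24] hi=[32, 40, 40] -> (len(lo)=3, len(hi)=3, max(lo)=24)
Step 7: insert 50 -> lo=[4, 13, 24, 32] hi=[40, 40, 50] -> (len(lo)=4, len(hi)=3, max(lo)=32)
Step 8: insert 31 -> lo=[4, 13, 24, 31] hi=[32, 40, 40, 50] -> (len(lo)=4, len(hi)=4, max(lo)=31)
Step 9: insert 7 -> lo=[4, 7, 13, 24, 31] hi=[32, 40, 40, 50] -> (len(lo)=5, len(hi)=4, max(lo)=31)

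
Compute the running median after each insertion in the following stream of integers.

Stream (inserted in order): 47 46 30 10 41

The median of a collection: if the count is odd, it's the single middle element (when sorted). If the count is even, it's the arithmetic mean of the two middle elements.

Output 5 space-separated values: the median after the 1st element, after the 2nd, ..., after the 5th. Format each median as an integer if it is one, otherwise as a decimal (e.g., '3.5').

Step 1: insert 47 -> lo=[47] (size 1, max 47) hi=[] (size 0) -> median=47
Step 2: insert 46 -> lo=[46] (size 1, max 46) hi=[47] (size 1, min 47) -> median=46.5
Step 3: insert 30 -> lo=[30, 46] (size 2, max 46) hi=[47] (size 1, min 47) -> median=46
Step 4: insert 10 -> lo=[10, 30] (size 2, max 30) hi=[46, 47] (size 2, min 46) -> median=38
Step 5: insert 41 -> lo=[10, 30, 41] (size 3, max 41) hi=[46, 47] (size 2, min 46) -> median=41

Answer: 47 46.5 46 38 41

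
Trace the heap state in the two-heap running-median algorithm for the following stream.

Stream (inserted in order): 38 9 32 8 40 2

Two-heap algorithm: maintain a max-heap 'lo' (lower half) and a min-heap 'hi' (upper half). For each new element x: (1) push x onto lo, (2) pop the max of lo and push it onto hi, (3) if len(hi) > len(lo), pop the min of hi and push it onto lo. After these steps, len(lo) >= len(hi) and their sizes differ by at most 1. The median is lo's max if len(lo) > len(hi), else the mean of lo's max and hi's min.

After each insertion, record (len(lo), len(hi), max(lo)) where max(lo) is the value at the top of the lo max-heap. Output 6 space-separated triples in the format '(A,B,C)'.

Step 1: insert 38 -> lo=[38] hi=[] -> (len(lo)=1, len(hi)=0, max(lo)=38)
Step 2: insert 9 -> lo=[9] hi=[38] -> (len(lo)=1, len(hi)=1, max(lo)=9)
Step 3: insert 32 -> lo=[9, 32] hi=[38] -> (len(lo)=2, len(hi)=1, max(lo)=32)
Step 4: insert 8 -> lo=[8, 9] hi=[32, 38] -> (len(lo)=2, len(hi)=2, max(lo)=9)
Step 5: insert 40 -> lo=[8, 9, 32] hi=[38, 40] -> (len(lo)=3, len(hi)=2, max(lo)=32)
Step 6: insert 2 -> lo=[2, 8, 9] hi=[32, 38, 40] -> (len(lo)=3, len(hi)=3, max(lo)=9)

Answer: (1,0,38) (1,1,9) (2,1,32) (2,2,9) (3,2,32) (3,3,9)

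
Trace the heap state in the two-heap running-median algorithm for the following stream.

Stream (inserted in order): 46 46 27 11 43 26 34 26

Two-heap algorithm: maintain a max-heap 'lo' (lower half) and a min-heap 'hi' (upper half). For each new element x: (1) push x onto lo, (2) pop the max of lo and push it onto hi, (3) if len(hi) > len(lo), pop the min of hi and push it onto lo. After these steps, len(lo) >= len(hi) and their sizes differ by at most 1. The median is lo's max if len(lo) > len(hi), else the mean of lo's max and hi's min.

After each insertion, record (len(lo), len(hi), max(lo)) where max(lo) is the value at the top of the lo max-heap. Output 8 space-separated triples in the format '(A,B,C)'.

Answer: (1,0,46) (1,1,46) (2,1,46) (2,2,27) (3,2,43) (3,3,27) (4,3,34) (4,4,27)

Derivation:
Step 1: insert 46 -> lo=[46] hi=[] -> (len(lo)=1, len(hi)=0, max(lo)=46)
Step 2: insert 46 -> lo=[46] hi=[46] -> (len(lo)=1, len(hi)=1, max(lo)=46)
Step 3: insert 27 -> lo=[27, 46] hi=[46] -> (len(lo)=2, len(hi)=1, max(lo)=46)
Step 4: insert 11 -> lo=[11, 27] hi=[46, 46] -> (len(lo)=2, len(hi)=2, max(lo)=27)
Step 5: insert 43 -> lo=[11, 27, 43] hi=[46, 46] -> (len(lo)=3, len(hi)=2, max(lo)=43)
Step 6: insert 26 -> lo=[11, 26, 27] hi=[43, 46, 46] -> (len(lo)=3, len(hi)=3, max(lo)=27)
Step 7: insert 34 -> lo=[11, 26, 27, 34] hi=[43, 46, 46] -> (len(lo)=4, len(hi)=3, max(lo)=34)
Step 8: insert 26 -> lo=[11, 26, 26, 27] hi=[34, 43, 46, 46] -> (len(lo)=4, len(hi)=4, max(lo)=27)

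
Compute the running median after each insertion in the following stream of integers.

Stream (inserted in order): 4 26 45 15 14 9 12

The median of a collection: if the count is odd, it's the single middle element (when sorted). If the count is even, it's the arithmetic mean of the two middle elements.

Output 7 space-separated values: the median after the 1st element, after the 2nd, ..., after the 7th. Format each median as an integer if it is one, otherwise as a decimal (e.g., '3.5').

Step 1: insert 4 -> lo=[4] (size 1, max 4) hi=[] (size 0) -> median=4
Step 2: insert 26 -> lo=[4] (size 1, max 4) hi=[26] (size 1, min 26) -> median=15
Step 3: insert 45 -> lo=[4, 26] (size 2, max 26) hi=[45] (size 1, min 45) -> median=26
Step 4: insert 15 -> lo=[4, 15] (size 2, max 15) hi=[26, 45] (size 2, min 26) -> median=20.5
Step 5: insert 14 -> lo=[4, 14, 15] (size 3, max 15) hi=[26, 45] (size 2, min 26) -> median=15
Step 6: insert 9 -> lo=[4, 9, 14] (size 3, max 14) hi=[15, 26, 45] (size 3, min 15) -> median=14.5
Step 7: insert 12 -> lo=[4, 9, 12, 14] (size 4, max 14) hi=[15, 26, 45] (size 3, min 15) -> median=14

Answer: 4 15 26 20.5 15 14.5 14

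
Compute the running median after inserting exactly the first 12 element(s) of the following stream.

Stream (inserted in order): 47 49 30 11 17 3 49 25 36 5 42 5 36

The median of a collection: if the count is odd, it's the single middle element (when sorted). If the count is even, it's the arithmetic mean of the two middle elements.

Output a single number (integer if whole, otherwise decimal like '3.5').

Answer: 27.5

Derivation:
Step 1: insert 47 -> lo=[47] (size 1, max 47) hi=[] (size 0) -> median=47
Step 2: insert 49 -> lo=[47] (size 1, max 47) hi=[49] (size 1, min 49) -> median=48
Step 3: insert 30 -> lo=[30, 47] (size 2, max 47) hi=[49] (size 1, min 49) -> median=47
Step 4: insert 11 -> lo=[11, 30] (size 2, max 30) hi=[47, 49] (size 2, min 47) -> median=38.5
Step 5: insert 17 -> lo=[11, 17, 30] (size 3, max 30) hi=[47, 49] (size 2, min 47) -> median=30
Step 6: insert 3 -> lo=[3, 11, 17] (size 3, max 17) hi=[30, 47, 49] (size 3, min 30) -> median=23.5
Step 7: insert 49 -> lo=[3, 11, 17, 30] (size 4, max 30) hi=[47, 49, 49] (size 3, min 47) -> median=30
Step 8: insert 25 -> lo=[3, 11, 17, 25] (size 4, max 25) hi=[30, 47, 49, 49] (size 4, min 30) -> median=27.5
Step 9: insert 36 -> lo=[3, 11, 17, 25, 30] (size 5, max 30) hi=[36, 47, 49, 49] (size 4, min 36) -> median=30
Step 10: insert 5 -> lo=[3, 5, 11, 17, 25] (size 5, max 25) hi=[30, 36, 47, 49, 49] (size 5, min 30) -> median=27.5
Step 11: insert 42 -> lo=[3, 5, 11, 17, 25, 30] (size 6, max 30) hi=[36, 42, 47, 49, 49] (size 5, min 36) -> median=30
Step 12: insert 5 -> lo=[3, 5, 5, 11, 17, 25] (size 6, max 25) hi=[30, 36, 42, 47, 49, 49] (size 6, min 30) -> median=27.5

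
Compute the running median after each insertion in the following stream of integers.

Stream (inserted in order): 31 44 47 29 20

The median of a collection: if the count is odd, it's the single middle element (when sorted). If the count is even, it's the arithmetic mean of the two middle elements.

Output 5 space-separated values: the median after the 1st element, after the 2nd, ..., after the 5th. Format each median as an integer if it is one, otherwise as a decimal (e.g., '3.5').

Step 1: insert 31 -> lo=[31] (size 1, max 31) hi=[] (size 0) -> median=31
Step 2: insert 44 -> lo=[31] (size 1, max 31) hi=[44] (size 1, min 44) -> median=37.5
Step 3: insert 47 -> lo=[31, 44] (size 2, max 44) hi=[47] (size 1, min 47) -> median=44
Step 4: insert 29 -> lo=[29, 31] (size 2, max 31) hi=[44, 47] (size 2, min 44) -> median=37.5
Step 5: insert 20 -> lo=[20, 29, 31] (size 3, max 31) hi=[44, 47] (size 2, min 44) -> median=31

Answer: 31 37.5 44 37.5 31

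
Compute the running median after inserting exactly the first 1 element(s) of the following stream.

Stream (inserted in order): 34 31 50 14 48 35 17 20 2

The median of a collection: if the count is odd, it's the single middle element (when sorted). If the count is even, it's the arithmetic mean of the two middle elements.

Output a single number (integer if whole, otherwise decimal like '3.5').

Step 1: insert 34 -> lo=[34] (size 1, max 34) hi=[] (size 0) -> median=34

Answer: 34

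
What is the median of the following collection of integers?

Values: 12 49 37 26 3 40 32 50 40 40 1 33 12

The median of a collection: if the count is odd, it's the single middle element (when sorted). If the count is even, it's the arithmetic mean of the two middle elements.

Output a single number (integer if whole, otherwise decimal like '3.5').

Step 1: insert 12 -> lo=[12] (size 1, max 12) hi=[] (size 0) -> median=12
Step 2: insert 49 -> lo=[12] (size 1, max 12) hi=[49] (size 1, min 49) -> median=30.5
Step 3: insert 37 -> lo=[12, 37] (size 2, max 37) hi=[49] (size 1, min 49) -> median=37
Step 4: insert 26 -> lo=[12, 26] (size 2, max 26) hi=[37, 49] (size 2, min 37) -> median=31.5
Step 5: insert 3 -> lo=[3, 12, 26] (size 3, max 26) hi=[37, 49] (size 2, min 37) -> median=26
Step 6: insert 40 -> lo=[3, 12, 26] (size 3, max 26) hi=[37, 40, 49] (size 3, min 37) -> median=31.5
Step 7: insert 32 -> lo=[3, 12, 26, 32] (size 4, max 32) hi=[37, 40, 49] (size 3, min 37) -> median=32
Step 8: insert 50 -> lo=[3, 12, 26, 32] (size 4, max 32) hi=[37, 40, 49, 50] (size 4, min 37) -> median=34.5
Step 9: insert 40 -> lo=[3, 12, 26, 32, 37] (size 5, max 37) hi=[40, 40, 49, 50] (size 4, min 40) -> median=37
Step 10: insert 40 -> lo=[3, 12, 26, 32, 37] (size 5, max 37) hi=[40, 40, 40, 49, 50] (size 5, min 40) -> median=38.5
Step 11: insert 1 -> lo=[1, 3, 12, 26, 32, 37] (size 6, max 37) hi=[40, 40, 40, 49, 50] (size 5, min 40) -> median=37
Step 12: insert 33 -> lo=[1, 3, 12, 26, 32, 33] (size 6, max 33) hi=[37, 40, 40, 40, 49, 50] (size 6, min 37) -> median=35
Step 13: insert 12 -> lo=[1, 3, 12, 12, 26, 32, 33] (size 7, max 33) hi=[37, 40, 40, 40, 49, 50] (size 6, min 37) -> median=33

Answer: 33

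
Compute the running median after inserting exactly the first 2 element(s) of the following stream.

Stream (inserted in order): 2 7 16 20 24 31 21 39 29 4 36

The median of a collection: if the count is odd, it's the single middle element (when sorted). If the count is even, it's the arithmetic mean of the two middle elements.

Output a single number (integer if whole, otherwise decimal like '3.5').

Step 1: insert 2 -> lo=[2] (size 1, max 2) hi=[] (size 0) -> median=2
Step 2: insert 7 -> lo=[2] (size 1, max 2) hi=[7] (size 1, min 7) -> median=4.5

Answer: 4.5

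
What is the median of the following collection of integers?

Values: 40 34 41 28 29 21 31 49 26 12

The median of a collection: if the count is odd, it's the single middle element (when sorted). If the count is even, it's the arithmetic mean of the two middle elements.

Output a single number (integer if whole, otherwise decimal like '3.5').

Answer: 30

Derivation:
Step 1: insert 40 -> lo=[40] (size 1, max 40) hi=[] (size 0) -> median=40
Step 2: insert 34 -> lo=[34] (size 1, max 34) hi=[40] (size 1, min 40) -> median=37
Step 3: insert 41 -> lo=[34, 40] (size 2, max 40) hi=[41] (size 1, min 41) -> median=40
Step 4: insert 28 -> lo=[28, 34] (size 2, max 34) hi=[40, 41] (size 2, min 40) -> median=37
Step 5: insert 29 -> lo=[28, 29, 34] (size 3, max 34) hi=[40, 41] (size 2, min 40) -> median=34
Step 6: insert 21 -> lo=[21, 28, 29] (size 3, max 29) hi=[34, 40, 41] (size 3, min 34) -> median=31.5
Step 7: insert 31 -> lo=[21, 28, 29, 31] (size 4, max 31) hi=[34, 40, 41] (size 3, min 34) -> median=31
Step 8: insert 49 -> lo=[21, 28, 29, 31] (size 4, max 31) hi=[34, 40, 41, 49] (size 4, min 34) -> median=32.5
Step 9: insert 26 -> lo=[21, 26, 28, 29, 31] (size 5, max 31) hi=[34, 40, 41, 49] (size 4, min 34) -> median=31
Step 10: insert 12 -> lo=[12, 21, 26, 28, 29] (size 5, max 29) hi=[31, 34, 40, 41, 49] (size 5, min 31) -> median=30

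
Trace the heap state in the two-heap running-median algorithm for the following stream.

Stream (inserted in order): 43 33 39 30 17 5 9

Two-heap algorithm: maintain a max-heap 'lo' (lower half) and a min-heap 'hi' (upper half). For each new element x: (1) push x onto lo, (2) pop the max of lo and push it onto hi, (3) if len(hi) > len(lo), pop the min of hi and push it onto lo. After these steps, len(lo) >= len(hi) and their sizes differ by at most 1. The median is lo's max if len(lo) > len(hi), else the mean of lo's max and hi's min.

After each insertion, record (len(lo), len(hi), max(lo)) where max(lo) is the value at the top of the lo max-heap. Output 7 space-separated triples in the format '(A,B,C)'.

Step 1: insert 43 -> lo=[43] hi=[] -> (len(lo)=1, len(hi)=0, max(lo)=43)
Step 2: insert 33 -> lo=[33] hi=[43] -> (len(lo)=1, len(hi)=1, max(lo)=33)
Step 3: insert 39 -> lo=[33, 39] hi=[43] -> (len(lo)=2, len(hi)=1, max(lo)=39)
Step 4: insert 30 -> lo=[30, 33] hi=[39, 43] -> (len(lo)=2, len(hi)=2, max(lo)=33)
Step 5: insert 17 -> lo=[17, 30, 33] hi=[39, 43] -> (len(lo)=3, len(hi)=2, max(lo)=33)
Step 6: insert 5 -> lo=[5, 17, 30] hi=[33, 39, 43] -> (len(lo)=3, len(hi)=3, max(lo)=30)
Step 7: insert 9 -> lo=[5, 9, 17, 30] hi=[33, 39, 43] -> (len(lo)=4, len(hi)=3, max(lo)=30)

Answer: (1,0,43) (1,1,33) (2,1,39) (2,2,33) (3,2,33) (3,3,30) (4,3,30)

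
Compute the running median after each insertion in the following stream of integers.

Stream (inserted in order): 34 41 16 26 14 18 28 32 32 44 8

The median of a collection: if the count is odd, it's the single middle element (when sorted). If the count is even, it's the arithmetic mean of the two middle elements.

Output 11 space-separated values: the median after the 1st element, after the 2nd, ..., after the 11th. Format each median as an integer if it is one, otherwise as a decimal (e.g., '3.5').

Step 1: insert 34 -> lo=[34] (size 1, max 34) hi=[] (size 0) -> median=34
Step 2: insert 41 -> lo=[34] (size 1, max 34) hi=[41] (size 1, min 41) -> median=37.5
Step 3: insert 16 -> lo=[16, 34] (size 2, max 34) hi=[41] (size 1, min 41) -> median=34
Step 4: insert 26 -> lo=[16, 26] (size 2, max 26) hi=[34, 41] (size 2, min 34) -> median=30
Step 5: insert 14 -> lo=[14, 16, 26] (size 3, max 26) hi=[34, 41] (size 2, min 34) -> median=26
Step 6: insert 18 -> lo=[14, 16, 18] (size 3, max 18) hi=[26, 34, 41] (size 3, min 26) -> median=22
Step 7: insert 28 -> lo=[14, 16, 18, 26] (size 4, max 26) hi=[28, 34, 41] (size 3, min 28) -> median=26
Step 8: insert 32 -> lo=[14, 16, 18, 26] (size 4, max 26) hi=[28, 32, 34, 41] (size 4, min 28) -> median=27
Step 9: insert 32 -> lo=[14, 16, 18, 26, 28] (size 5, max 28) hi=[32, 32, 34, 41] (size 4, min 32) -> median=28
Step 10: insert 44 -> lo=[14, 16, 18, 26, 28] (size 5, max 28) hi=[32, 32, 34, 41, 44] (size 5, min 32) -> median=30
Step 11: insert 8 -> lo=[8, 14, 16, 18, 26, 28] (size 6, max 28) hi=[32, 32, 34, 41, 44] (size 5, min 32) -> median=28

Answer: 34 37.5 34 30 26 22 26 27 28 30 28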